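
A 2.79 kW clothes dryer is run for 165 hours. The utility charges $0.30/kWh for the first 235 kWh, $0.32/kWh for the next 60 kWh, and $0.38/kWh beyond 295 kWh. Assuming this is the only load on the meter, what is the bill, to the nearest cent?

Energy = 2.79 kW × 165 h = 460.35 kWh
Tier 1 (0–235 kWh): 235 × $0.30 = $70.5
Tier 2 (235–295 kWh): 60 × $0.32 = $19.2
Above 295 kWh: 165.35 × $0.38 = $62.833
Bill = $152.53

$152.53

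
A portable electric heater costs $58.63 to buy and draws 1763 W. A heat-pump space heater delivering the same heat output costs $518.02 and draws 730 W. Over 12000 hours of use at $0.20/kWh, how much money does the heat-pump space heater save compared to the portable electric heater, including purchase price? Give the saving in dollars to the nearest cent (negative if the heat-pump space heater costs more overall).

$2019.81

portable electric heater: $58.63 + (1763/1000) kW × 12000 h × $0.20 = $58.63 + $4231.2 = $4289.83
heat-pump space heater: $518.02 + (730/1000) kW × 12000 h × $0.20 = $518.02 + $1752 = $2270.02
Saving = $4289.83 − $2270.02 = $2019.81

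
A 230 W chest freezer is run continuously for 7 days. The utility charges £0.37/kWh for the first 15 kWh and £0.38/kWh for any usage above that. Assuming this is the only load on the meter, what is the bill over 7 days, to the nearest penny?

Runtime = 24 h × 7 = 168 h
Energy = 0.23 kW × 168 h = 38.64 kWh
Tier 1 (0–15 kWh): 15 × £0.37 = £5.55
Above 15 kWh: 23.64 × £0.38 = £8.9832
Bill = £14.53

£14.53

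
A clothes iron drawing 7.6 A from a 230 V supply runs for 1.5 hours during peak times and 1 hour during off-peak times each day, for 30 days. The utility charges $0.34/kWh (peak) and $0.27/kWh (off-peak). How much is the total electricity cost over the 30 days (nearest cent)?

$40.90

Power = 7.6 A × 230 V = 1748 W = 1.748 kW
Peak energy = 1.748 kW × 1.5 h × 30 = 78.66 kWh
Off-peak energy = 1.748 kW × 1 h × 30 = 52.44 kWh
Cost = 78.66 × $0.34 + 52.44 × $0.27 = $26.7444 + $14.1588 = $40.90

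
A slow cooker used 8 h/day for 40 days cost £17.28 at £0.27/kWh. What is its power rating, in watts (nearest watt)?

Energy = £17.28 ÷ £0.27/kWh = 64 kWh
Runtime = 8 h/day × 40 days = 320 h
Power = 64 kWh ÷ 320 h = 0.2 kW = 200 W

200 W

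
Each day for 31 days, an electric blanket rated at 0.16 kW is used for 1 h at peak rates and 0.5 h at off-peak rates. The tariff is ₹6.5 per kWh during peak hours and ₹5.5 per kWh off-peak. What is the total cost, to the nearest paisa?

₹45.88

Peak energy = 0.16 kW × 1 h × 31 = 4.96 kWh
Off-peak energy = 0.16 kW × 0.5 h × 31 = 2.48 kWh
Cost = 4.96 × ₹6.5 + 2.48 × ₹5.5 = ₹32.24 + ₹13.64 = ₹45.88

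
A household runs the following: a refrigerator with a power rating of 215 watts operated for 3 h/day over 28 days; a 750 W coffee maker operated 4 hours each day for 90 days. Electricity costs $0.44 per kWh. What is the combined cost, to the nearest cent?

refrigerator: Runtime = 3 h/day × 28 days = 84 h
refrigerator: 0.215 kW × 84 h = 18.06 kWh
coffee maker: Runtime = 4 h/day × 90 days = 360 h
coffee maker: 0.75 kW × 360 h = 270 kWh
Total energy = 288.06 kWh
Cost = 288.06 × $0.44 = $126.75

$126.75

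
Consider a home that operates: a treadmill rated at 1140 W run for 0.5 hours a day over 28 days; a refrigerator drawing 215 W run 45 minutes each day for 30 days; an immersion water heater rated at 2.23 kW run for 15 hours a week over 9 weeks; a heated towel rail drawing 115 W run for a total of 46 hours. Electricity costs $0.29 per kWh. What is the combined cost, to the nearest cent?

$94.87

treadmill: Runtime = 0.5 h/day × 28 days = 14 h
treadmill: 1.14 kW × 14 h = 15.96 kWh
refrigerator: Runtime = 45 min × 30 = 1350 min = 22.5 h
refrigerator: 0.215 kW × 22.5 h = 4.8375 kWh
immersion water heater: Runtime = 15 h/week × 9 weeks = 135 h
immersion water heater: 2.23 kW × 135 h = 301.05 kWh
heated towel rail: 0.115 kW × 46 h = 5.29 kWh
Total energy = 327.1375 kWh
Cost = 327.1375 × $0.29 = $94.87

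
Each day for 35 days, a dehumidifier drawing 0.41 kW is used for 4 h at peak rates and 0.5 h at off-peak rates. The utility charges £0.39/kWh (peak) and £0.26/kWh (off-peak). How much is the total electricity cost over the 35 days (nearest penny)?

£24.25

Peak energy = 0.41 kW × 4 h × 35 = 57.4 kWh
Off-peak energy = 0.41 kW × 0.5 h × 35 = 7.175 kWh
Cost = 57.4 × £0.39 + 7.175 × £0.26 = £22.386 + £1.8655 = £24.25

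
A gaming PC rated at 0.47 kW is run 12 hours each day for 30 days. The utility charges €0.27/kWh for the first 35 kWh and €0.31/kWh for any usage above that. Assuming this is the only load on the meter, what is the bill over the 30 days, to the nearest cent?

Runtime = 12 h/day × 30 days = 360 h
Energy = 0.47 kW × 360 h = 169.2 kWh
Tier 1 (0–35 kWh): 35 × €0.27 = €9.45
Above 35 kWh: 134.2 × €0.31 = €41.602
Bill = €51.05

€51.05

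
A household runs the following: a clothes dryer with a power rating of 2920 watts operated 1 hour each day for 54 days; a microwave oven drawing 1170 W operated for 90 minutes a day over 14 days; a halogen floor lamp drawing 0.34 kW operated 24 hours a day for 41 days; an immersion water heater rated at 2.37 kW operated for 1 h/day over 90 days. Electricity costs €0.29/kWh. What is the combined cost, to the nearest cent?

clothes dryer: Runtime = 1 h/day × 54 days = 54 h
clothes dryer: 2.92 kW × 54 h = 157.68 kWh
microwave oven: Runtime = 90 min × 14 = 1260 min = 21 h
microwave oven: 1.17 kW × 21 h = 24.57 kWh
halogen floor lamp: Runtime = 24 h × 41 = 984 h
halogen floor lamp: 0.34 kW × 984 h = 334.56 kWh
immersion water heater: Runtime = 1 h/day × 90 days = 90 h
immersion water heater: 2.37 kW × 90 h = 213.3 kWh
Total energy = 730.11 kWh
Cost = 730.11 × €0.29 = €211.73

€211.73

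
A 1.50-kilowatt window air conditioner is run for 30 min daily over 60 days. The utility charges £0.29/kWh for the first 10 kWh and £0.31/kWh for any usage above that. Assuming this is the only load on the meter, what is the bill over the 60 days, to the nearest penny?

£13.75

Runtime = 30 min × 60 = 1800 min = 30 h
Energy = 1.5 kW × 30 h = 45 kWh
Tier 1 (0–10 kWh): 10 × £0.29 = £2.9
Above 10 kWh: 35 × £0.31 = £10.85
Bill = £13.75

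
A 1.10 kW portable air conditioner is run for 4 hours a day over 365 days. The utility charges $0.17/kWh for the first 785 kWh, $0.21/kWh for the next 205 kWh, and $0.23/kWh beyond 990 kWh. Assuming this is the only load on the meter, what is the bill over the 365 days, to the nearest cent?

$318.18

Runtime = 4 h/day × 365 days = 1460 h
Energy = 1.1 kW × 1460 h = 1606 kWh
Tier 1 (0–785 kWh): 785 × $0.17 = $133.45
Tier 2 (785–990 kWh): 205 × $0.21 = $43.05
Above 990 kWh: 616 × $0.23 = $141.68
Bill = $318.18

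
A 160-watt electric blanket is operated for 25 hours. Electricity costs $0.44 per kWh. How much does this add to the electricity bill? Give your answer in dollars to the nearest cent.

Energy = 0.16 kW × 25 h = 4 kWh
Cost = 4 kWh × $0.44/kWh = $1.76

$1.76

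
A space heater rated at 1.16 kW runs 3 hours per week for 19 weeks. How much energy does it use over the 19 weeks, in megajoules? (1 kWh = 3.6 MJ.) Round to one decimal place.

238.0 MJ

Runtime = 3 h/week × 19 weeks = 57 h
Energy = 1.16 kW × 57 h = 66.12 kWh
= 66.12 × 3.6 MJ = 238.0 MJ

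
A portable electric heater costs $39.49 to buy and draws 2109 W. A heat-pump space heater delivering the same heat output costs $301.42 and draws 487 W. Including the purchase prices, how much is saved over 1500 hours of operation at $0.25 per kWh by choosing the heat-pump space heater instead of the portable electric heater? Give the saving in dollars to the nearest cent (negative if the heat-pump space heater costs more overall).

$346.32

portable electric heater: $39.49 + (2109/1000) kW × 1500 h × $0.25 = $39.49 + $790.875 = $830.365
heat-pump space heater: $301.42 + (487/1000) kW × 1500 h × $0.25 = $301.42 + $182.625 = $484.045
Saving = $830.365 − $484.045 = $346.32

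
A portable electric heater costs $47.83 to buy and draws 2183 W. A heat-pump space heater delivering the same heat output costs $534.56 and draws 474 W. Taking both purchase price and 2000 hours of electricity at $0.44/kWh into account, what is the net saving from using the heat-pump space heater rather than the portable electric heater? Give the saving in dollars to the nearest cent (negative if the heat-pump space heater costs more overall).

portable electric heater: $47.83 + (2183/1000) kW × 2000 h × $0.44 = $47.83 + $1921.04 = $1968.87
heat-pump space heater: $534.56 + (474/1000) kW × 2000 h × $0.44 = $534.56 + $417.12 = $951.68
Saving = $1968.87 − $951.68 = $1017.19

$1017.19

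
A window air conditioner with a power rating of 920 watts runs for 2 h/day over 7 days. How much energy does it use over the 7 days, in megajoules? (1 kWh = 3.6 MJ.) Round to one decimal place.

Runtime = 2 h/day × 7 days = 14 h
Energy = 0.92 kW × 14 h = 12.88 kWh
= 12.88 × 3.6 MJ = 46.4 MJ

46.4 MJ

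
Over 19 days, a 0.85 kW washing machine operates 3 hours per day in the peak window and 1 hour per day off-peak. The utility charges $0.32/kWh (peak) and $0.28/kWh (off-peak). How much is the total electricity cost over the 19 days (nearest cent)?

Peak energy = 0.85 kW × 3 h × 19 = 48.45 kWh
Off-peak energy = 0.85 kW × 1 h × 19 = 16.15 kWh
Cost = 48.45 × $0.32 + 16.15 × $0.28 = $15.504 + $4.522 = $20.03

$20.03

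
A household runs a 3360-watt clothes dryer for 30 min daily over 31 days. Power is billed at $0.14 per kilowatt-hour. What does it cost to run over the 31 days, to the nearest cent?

$7.29

Runtime = 30 min × 31 = 930 min = 15.5 h
Energy = 3.36 kW × 15.5 h = 52.08 kWh
Cost = 52.08 kWh × $0.14/kWh = $7.29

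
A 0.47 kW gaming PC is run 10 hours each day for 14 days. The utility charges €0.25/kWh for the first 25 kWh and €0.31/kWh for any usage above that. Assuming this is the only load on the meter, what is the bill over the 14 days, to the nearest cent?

€18.90

Runtime = 10 h/day × 14 days = 140 h
Energy = 0.47 kW × 140 h = 65.8 kWh
Tier 1 (0–25 kWh): 25 × €0.25 = €6.25
Above 25 kWh: 40.8 × €0.31 = €12.648
Bill = €18.90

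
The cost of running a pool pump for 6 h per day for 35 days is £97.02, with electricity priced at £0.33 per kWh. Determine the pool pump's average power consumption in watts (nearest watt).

1400 W

Energy = £97.02 ÷ £0.33/kWh = 294 kWh
Runtime = 6 h/day × 35 days = 210 h
Power = 294 kWh ÷ 210 h = 1.4 kW = 1400 W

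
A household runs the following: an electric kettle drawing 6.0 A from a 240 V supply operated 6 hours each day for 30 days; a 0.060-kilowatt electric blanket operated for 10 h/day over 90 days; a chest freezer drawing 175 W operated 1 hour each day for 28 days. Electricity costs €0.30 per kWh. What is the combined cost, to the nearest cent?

€95.43

electric kettle: Power = 6.0 A × 240 V = 1440 W = 1.44 kW
electric kettle: Runtime = 6 h/day × 30 days = 180 h
electric kettle: 1.44 kW × 180 h = 259.2 kWh
electric blanket: Runtime = 10 h/day × 90 days = 900 h
electric blanket: 0.06 kW × 900 h = 54 kWh
chest freezer: Runtime = 1 h/day × 28 days = 28 h
chest freezer: 0.175 kW × 28 h = 4.9 kWh
Total energy = 318.1 kWh
Cost = 318.1 × €0.30 = €95.43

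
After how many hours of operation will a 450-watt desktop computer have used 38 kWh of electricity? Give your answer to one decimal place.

84.4 h

Hours = 38 kWh ÷ 0.45 kW = 84.4 h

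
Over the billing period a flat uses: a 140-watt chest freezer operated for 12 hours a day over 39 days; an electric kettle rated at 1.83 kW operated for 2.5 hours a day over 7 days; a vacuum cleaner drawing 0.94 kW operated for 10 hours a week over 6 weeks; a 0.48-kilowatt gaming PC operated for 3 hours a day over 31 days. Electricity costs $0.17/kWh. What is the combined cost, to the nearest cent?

chest freezer: Runtime = 12 h/day × 39 days = 468 h
chest freezer: 0.14 kW × 468 h = 65.52 kWh
electric kettle: Runtime = 2.5 h/day × 7 days = 17.5 h
electric kettle: 1.83 kW × 17.5 h = 32.025 kWh
vacuum cleaner: Runtime = 10 h/week × 6 weeks = 60 h
vacuum cleaner: 0.94 kW × 60 h = 56.4 kWh
gaming PC: Runtime = 3 h/day × 31 days = 93 h
gaming PC: 0.48 kW × 93 h = 44.64 kWh
Total energy = 198.585 kWh
Cost = 198.585 × $0.17 = $33.76

$33.76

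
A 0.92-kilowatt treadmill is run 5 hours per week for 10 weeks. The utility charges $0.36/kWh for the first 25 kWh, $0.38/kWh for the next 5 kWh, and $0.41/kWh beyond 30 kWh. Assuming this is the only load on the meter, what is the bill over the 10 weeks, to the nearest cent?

Runtime = 5 h/week × 10 weeks = 50 h
Energy = 0.92 kW × 50 h = 46 kWh
Tier 1 (0–25 kWh): 25 × $0.36 = $9
Tier 2 (25–30 kWh): 5 × $0.38 = $1.9
Above 30 kWh: 16 × $0.41 = $6.56
Bill = $17.46

$17.46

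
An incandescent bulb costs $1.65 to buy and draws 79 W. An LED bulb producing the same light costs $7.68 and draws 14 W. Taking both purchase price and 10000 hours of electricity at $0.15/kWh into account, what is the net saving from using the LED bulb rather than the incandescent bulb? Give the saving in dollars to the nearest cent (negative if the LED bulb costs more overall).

incandescent bulb: $1.65 + (79/1000) kW × 10000 h × $0.15 = $1.65 + $118.5 = $120.15
LED bulb: $7.68 + (14/1000) kW × 10000 h × $0.15 = $7.68 + $21 = $28.68
Saving = $120.15 − $28.68 = $91.47

$91.47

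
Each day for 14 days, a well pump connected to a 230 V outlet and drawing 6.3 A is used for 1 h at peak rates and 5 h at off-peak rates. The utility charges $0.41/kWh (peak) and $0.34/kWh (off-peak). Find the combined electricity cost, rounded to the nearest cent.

$42.80

Power = 6.3 A × 230 V = 1449 W = 1.449 kW
Peak energy = 1.449 kW × 1 h × 14 = 20.286 kWh
Off-peak energy = 1.449 kW × 5 h × 14 = 101.43 kWh
Cost = 20.286 × $0.41 + 101.43 × $0.34 = $8.31726 + $34.4862 = $42.80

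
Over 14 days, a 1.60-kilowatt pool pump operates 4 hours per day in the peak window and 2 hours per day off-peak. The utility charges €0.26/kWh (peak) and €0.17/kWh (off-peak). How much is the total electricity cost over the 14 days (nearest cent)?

Peak energy = 1.6 kW × 4 h × 14 = 89.6 kWh
Off-peak energy = 1.6 kW × 2 h × 14 = 44.8 kWh
Cost = 89.6 × €0.26 + 44.8 × €0.17 = €23.296 + €7.616 = €30.91

€30.91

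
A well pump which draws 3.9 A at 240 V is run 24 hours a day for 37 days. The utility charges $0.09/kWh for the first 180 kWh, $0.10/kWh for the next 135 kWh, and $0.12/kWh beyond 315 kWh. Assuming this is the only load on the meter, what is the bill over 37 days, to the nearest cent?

$91.64

Power = 3.9 A × 240 V = 936 W = 0.936 kW
Runtime = 24 h × 37 = 888 h
Energy = 0.936 kW × 888 h = 831.168 kWh
Tier 1 (0–180 kWh): 180 × $0.09 = $16.2
Tier 2 (180–315 kWh): 135 × $0.10 = $13.5
Above 315 kWh: 516.168 × $0.12 = $61.94016
Bill = $91.64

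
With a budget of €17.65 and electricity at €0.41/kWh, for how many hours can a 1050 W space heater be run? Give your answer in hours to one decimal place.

41.0 h

Energy available = €17.65 ÷ €0.41/kWh = 43.0488 kWh
Hours = 43.0488 kWh ÷ 1.05 kW = 41.0 h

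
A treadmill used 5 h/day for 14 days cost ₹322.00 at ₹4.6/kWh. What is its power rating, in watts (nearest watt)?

1000 W

Energy = ₹322.00 ÷ ₹4.6/kWh = 70 kWh
Runtime = 5 h/day × 14 days = 70 h
Power = 70 kWh ÷ 70 h = 1 kW = 1000 W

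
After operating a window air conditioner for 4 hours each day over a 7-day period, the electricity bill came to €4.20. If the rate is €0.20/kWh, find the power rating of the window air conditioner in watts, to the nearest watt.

750 W

Energy = €4.20 ÷ €0.20/kWh = 21 kWh
Runtime = 4 h/day × 7 days = 28 h
Power = 21 kWh ÷ 28 h = 0.75 kW = 750 W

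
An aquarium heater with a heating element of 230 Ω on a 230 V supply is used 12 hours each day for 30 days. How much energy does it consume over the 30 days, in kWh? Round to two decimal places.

82.80 kWh

Power = V²/R = 230²/230 = 230 W = 0.23 kW
Runtime = 12 h/day × 30 days = 360 h
Energy = 0.23 kW × 360 h = 82.8 kWh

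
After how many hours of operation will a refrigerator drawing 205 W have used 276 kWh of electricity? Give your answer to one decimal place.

Hours = 276 kWh ÷ 0.205 kW = 1346.3 h

1346.3 h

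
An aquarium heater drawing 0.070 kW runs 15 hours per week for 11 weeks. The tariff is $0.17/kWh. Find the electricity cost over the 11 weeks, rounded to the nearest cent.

Runtime = 15 h/week × 11 weeks = 165 h
Energy = 0.07 kW × 165 h = 11.55 kWh
Cost = 11.55 kWh × $0.17/kWh = $1.96

$1.96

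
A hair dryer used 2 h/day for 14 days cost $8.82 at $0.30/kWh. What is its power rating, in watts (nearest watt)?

1050 W

Energy = $8.82 ÷ $0.30/kWh = 29.4 kWh
Runtime = 2 h/day × 14 days = 28 h
Power = 29.4 kWh ÷ 28 h = 1.05 kW = 1050 W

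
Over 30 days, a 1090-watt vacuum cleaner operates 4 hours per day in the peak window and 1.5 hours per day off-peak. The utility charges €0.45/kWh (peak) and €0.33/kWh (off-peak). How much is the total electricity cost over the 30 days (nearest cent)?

Peak energy = 1.09 kW × 4 h × 30 = 130.8 kWh
Off-peak energy = 1.09 kW × 1.5 h × 30 = 49.05 kWh
Cost = 130.8 × €0.45 + 49.05 × €0.33 = €58.86 + €16.1865 = €75.05

€75.05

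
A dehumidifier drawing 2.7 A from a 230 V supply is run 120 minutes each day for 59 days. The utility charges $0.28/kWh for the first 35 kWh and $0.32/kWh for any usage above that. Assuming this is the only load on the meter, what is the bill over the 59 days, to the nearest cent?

Power = 2.7 A × 230 V = 621 W = 0.621 kW
Runtime = 120 min × 59 = 7080 min = 118 h
Energy = 0.621 kW × 118 h = 73.278 kWh
Tier 1 (0–35 kWh): 35 × $0.28 = $9.8
Above 35 kWh: 38.278 × $0.32 = $12.24896
Bill = $22.05

$22.05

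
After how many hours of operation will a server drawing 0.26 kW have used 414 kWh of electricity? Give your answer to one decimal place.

1592.3 h

Hours = 414 kWh ÷ 0.26 kW = 1592.3 h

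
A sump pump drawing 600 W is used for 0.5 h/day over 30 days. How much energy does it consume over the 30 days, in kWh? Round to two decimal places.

9.00 kWh

Runtime = 0.5 h/day × 30 days = 15 h
Energy = 0.6 kW × 15 h = 9 kWh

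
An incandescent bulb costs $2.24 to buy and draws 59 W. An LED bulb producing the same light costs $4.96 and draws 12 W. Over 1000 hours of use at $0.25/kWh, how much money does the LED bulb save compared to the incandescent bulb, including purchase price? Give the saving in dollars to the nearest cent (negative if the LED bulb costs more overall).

incandescent bulb: $2.24 + (59/1000) kW × 1000 h × $0.25 = $2.24 + $14.75 = $16.99
LED bulb: $4.96 + (12/1000) kW × 1000 h × $0.25 = $4.96 + $3 = $7.96
Saving = $16.99 − $7.96 = $9.03

$9.03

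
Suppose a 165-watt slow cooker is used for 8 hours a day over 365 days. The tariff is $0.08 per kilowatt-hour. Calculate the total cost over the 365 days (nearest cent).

$38.54

Runtime = 8 h/day × 365 days = 2920 h
Energy = 0.165 kW × 2920 h = 481.8 kWh
Cost = 481.8 kWh × $0.08/kWh = $38.54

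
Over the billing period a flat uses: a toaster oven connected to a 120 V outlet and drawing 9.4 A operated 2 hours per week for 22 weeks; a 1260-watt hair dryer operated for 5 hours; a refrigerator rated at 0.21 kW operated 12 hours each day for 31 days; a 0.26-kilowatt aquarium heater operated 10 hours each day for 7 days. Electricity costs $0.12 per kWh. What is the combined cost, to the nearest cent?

toaster oven: Power = 9.4 A × 120 V = 1128 W = 1.128 kW
toaster oven: Runtime = 2 h/week × 22 weeks = 44 h
toaster oven: 1.128 kW × 44 h = 49.632 kWh
hair dryer: 1.26 kW × 5 h = 6.3 kWh
refrigerator: Runtime = 12 h/day × 31 days = 372 h
refrigerator: 0.21 kW × 372 h = 78.12 kWh
aquarium heater: Runtime = 10 h/day × 7 days = 70 h
aquarium heater: 0.26 kW × 70 h = 18.2 kWh
Total energy = 152.252 kWh
Cost = 152.252 × $0.12 = $18.27

$18.27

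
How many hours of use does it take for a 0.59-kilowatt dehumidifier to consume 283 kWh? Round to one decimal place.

479.7 h

Hours = 283 kWh ÷ 0.59 kW = 479.7 h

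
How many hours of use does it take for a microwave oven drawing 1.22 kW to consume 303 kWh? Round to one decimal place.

Hours = 303 kWh ÷ 1.22 kW = 248.4 h

248.4 h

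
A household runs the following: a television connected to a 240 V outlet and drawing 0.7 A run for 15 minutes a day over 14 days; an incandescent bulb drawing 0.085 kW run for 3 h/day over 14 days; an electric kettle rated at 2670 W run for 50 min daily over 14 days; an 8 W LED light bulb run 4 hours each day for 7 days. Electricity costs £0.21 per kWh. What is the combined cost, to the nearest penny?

£7.46

television: Power = 0.7 A × 240 V = 168 W = 0.168 kW
television: Runtime = 15 min × 14 = 210 min = 3.5 h
television: 0.168 kW × 3.5 h = 0.588 kWh
incandescent bulb: Runtime = 3 h/day × 14 days = 42 h
incandescent bulb: 0.085 kW × 42 h = 3.57 kWh
electric kettle: Runtime = 50 min × 14 = 700 min = 11.666666… h
electric kettle: 2.67 kW × 11.666666… h = 31.15 kWh
LED light bulb: Runtime = 4 h/day × 7 days = 28 h
LED light bulb: 0.008 kW × 28 h = 0.224 kWh
Total energy = 35.532 kWh
Cost = 35.532 × £0.21 = £7.46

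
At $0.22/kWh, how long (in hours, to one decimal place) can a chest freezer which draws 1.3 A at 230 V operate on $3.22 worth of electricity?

49.0 h

Power = 1.3 A × 230 V = 299 W = 0.299 kW
Energy available = $3.22 ÷ $0.22/kWh = 14.6364 kWh
Hours = 14.6364 kWh ÷ 0.299 kW = 49.0 h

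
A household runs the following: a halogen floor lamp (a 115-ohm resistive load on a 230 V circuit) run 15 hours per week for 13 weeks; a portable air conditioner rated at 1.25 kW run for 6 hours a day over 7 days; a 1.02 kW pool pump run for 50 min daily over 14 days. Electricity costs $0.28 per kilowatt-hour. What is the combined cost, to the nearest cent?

halogen floor lamp: Power = V²/R = 230²/115 = 460 W = 0.46 kW
halogen floor lamp: Runtime = 15 h/week × 13 weeks = 195 h
halogen floor lamp: 0.46 kW × 195 h = 89.7 kWh
portable air conditioner: Runtime = 6 h/day × 7 days = 42 h
portable air conditioner: 1.25 kW × 42 h = 52.5 kWh
pool pump: Runtime = 50 min × 14 = 700 min = 11.666666… h
pool pump: 1.02 kW × 11.666666… h = 11.9 kWh
Total energy = 154.1 kWh
Cost = 154.1 × $0.28 = $43.15

$43.15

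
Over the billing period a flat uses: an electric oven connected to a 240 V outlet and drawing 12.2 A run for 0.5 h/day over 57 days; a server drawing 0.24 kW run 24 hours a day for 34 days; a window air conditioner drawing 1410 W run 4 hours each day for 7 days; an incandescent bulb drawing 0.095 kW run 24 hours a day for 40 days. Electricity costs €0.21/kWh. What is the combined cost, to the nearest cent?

€86.09

electric oven: Power = 12.2 A × 240 V = 2928 W = 2.928 kW
electric oven: Runtime = 0.5 h/day × 57 days = 28.5 h
electric oven: 2.928 kW × 28.5 h = 83.448 kWh
server: Runtime = 24 h × 34 = 816 h
server: 0.24 kW × 816 h = 195.84 kWh
window air conditioner: Runtime = 4 h/day × 7 days = 28 h
window air conditioner: 1.41 kW × 28 h = 39.48 kWh
incandescent bulb: Runtime = 24 h × 40 = 960 h
incandescent bulb: 0.095 kW × 960 h = 91.2 kWh
Total energy = 409.968 kWh
Cost = 409.968 × €0.21 = €86.09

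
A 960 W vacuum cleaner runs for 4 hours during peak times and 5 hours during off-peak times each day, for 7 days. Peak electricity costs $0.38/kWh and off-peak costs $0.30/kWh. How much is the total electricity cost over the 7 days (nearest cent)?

$20.29

Peak energy = 0.96 kW × 4 h × 7 = 26.88 kWh
Off-peak energy = 0.96 kW × 5 h × 7 = 33.6 kWh
Cost = 26.88 × $0.38 + 33.6 × $0.30 = $10.2144 + $10.08 = $20.29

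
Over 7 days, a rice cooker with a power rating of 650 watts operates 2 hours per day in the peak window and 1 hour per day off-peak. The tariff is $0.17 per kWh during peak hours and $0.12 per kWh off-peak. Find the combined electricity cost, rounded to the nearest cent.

$2.09

Peak energy = 0.65 kW × 2 h × 7 = 9.1 kWh
Off-peak energy = 0.65 kW × 1 h × 7 = 4.55 kWh
Cost = 9.1 × $0.17 + 4.55 × $0.12 = $1.547 + $0.546 = $2.09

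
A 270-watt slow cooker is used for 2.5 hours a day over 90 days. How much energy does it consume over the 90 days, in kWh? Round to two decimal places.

Runtime = 2.5 h/day × 90 days = 225 h
Energy = 0.27 kW × 225 h = 60.75 kWh

60.75 kWh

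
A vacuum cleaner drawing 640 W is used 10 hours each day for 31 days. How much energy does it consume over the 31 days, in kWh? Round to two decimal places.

Runtime = 10 h/day × 31 days = 310 h
Energy = 0.64 kW × 310 h = 198.4 kWh

198.40 kWh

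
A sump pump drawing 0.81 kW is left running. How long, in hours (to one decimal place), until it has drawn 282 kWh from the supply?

Hours = 282 kWh ÷ 0.81 kW = 348.1 h

348.1 h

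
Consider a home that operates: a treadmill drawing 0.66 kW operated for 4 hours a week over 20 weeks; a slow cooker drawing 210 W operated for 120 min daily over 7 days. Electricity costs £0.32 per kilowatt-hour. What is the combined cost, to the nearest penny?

treadmill: Runtime = 4 h/week × 20 weeks = 80 h
treadmill: 0.66 kW × 80 h = 52.8 kWh
slow cooker: Runtime = 120 min × 7 = 840 min = 14 h
slow cooker: 0.21 kW × 14 h = 2.94 kWh
Total energy = 55.74 kWh
Cost = 55.74 × £0.32 = £17.84

£17.84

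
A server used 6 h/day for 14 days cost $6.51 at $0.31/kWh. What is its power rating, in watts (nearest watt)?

Energy = $6.51 ÷ $0.31/kWh = 21 kWh
Runtime = 6 h/day × 14 days = 84 h
Power = 21 kWh ÷ 84 h = 0.25 kW = 250 W

250 W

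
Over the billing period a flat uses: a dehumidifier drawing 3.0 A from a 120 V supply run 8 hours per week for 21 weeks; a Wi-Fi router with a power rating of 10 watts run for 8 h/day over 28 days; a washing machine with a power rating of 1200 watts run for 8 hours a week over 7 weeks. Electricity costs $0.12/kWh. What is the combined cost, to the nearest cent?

dehumidifier: Power = 3.0 A × 120 V = 360 W = 0.36 kW
dehumidifier: Runtime = 8 h/week × 21 weeks = 168 h
dehumidifier: 0.36 kW × 168 h = 60.48 kWh
Wi-Fi router: Runtime = 8 h/day × 28 days = 224 h
Wi-Fi router: 0.01 kW × 224 h = 2.24 kWh
washing machine: Runtime = 8 h/week × 7 weeks = 56 h
washing machine: 1.2 kW × 56 h = 67.2 kWh
Total energy = 129.92 kWh
Cost = 129.92 × $0.12 = $15.59

$15.59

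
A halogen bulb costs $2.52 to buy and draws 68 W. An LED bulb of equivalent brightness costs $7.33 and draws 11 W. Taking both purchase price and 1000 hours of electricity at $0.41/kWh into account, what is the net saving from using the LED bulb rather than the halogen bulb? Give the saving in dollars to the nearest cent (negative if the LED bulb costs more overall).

halogen bulb: $2.52 + (68/1000) kW × 1000 h × $0.41 = $2.52 + $27.88 = $30.4
LED bulb: $7.33 + (11/1000) kW × 1000 h × $0.41 = $7.33 + $4.51 = $11.84
Saving = $30.4 − $11.84 = $18.56

$18.56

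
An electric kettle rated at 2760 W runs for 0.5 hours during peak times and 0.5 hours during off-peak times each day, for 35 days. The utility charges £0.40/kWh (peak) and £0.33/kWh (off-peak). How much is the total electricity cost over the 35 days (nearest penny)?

£35.26

Peak energy = 2.76 kW × 0.5 h × 35 = 48.3 kWh
Off-peak energy = 2.76 kW × 0.5 h × 35 = 48.3 kWh
Cost = 48.3 × £0.40 + 48.3 × £0.33 = £19.32 + £15.939 = £35.26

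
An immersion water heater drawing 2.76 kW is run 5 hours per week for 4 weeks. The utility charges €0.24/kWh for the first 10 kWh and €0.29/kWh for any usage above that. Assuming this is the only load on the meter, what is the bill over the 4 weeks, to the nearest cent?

Runtime = 5 h/week × 4 weeks = 20 h
Energy = 2.76 kW × 20 h = 55.2 kWh
Tier 1 (0–10 kWh): 10 × €0.24 = €2.4
Above 10 kWh: 45.2 × €0.29 = €13.108
Bill = €15.51

€15.51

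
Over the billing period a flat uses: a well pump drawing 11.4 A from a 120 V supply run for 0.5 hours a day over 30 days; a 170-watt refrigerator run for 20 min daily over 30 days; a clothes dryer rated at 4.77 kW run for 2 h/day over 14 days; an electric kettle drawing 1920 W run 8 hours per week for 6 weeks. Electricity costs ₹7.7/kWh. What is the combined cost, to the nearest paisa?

₹1909.14

well pump: Power = 11.4 A × 120 V = 1368 W = 1.368 kW
well pump: Runtime = 0.5 h/day × 30 days = 15 h
well pump: 1.368 kW × 15 h = 20.52 kWh
refrigerator: Runtime = 20 min × 30 = 600 min = 10 h
refrigerator: 0.17 kW × 10 h = 1.7 kWh
clothes dryer: Runtime = 2 h/day × 14 days = 28 h
clothes dryer: 4.77 kW × 28 h = 133.56 kWh
electric kettle: Runtime = 8 h/week × 6 weeks = 48 h
electric kettle: 1.92 kW × 48 h = 92.16 kWh
Total energy = 247.94 kWh
Cost = 247.94 × ₹7.7 = ₹1909.14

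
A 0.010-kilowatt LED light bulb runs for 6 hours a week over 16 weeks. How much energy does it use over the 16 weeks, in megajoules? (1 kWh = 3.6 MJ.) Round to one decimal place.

3.5 MJ

Runtime = 6 h/week × 16 weeks = 96 h
Energy = 0.01 kW × 96 h = 0.96 kWh
= 0.96 × 3.6 MJ = 3.5 MJ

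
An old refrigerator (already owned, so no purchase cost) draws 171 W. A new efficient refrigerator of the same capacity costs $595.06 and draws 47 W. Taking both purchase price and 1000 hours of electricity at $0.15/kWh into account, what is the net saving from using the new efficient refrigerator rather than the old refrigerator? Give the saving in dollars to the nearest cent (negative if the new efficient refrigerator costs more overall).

old refrigerator: $0.00 + (171/1000) kW × 1000 h × $0.15 = $0.00 + $25.65 = $25.65
new efficient refrigerator: $595.06 + (47/1000) kW × 1000 h × $0.15 = $595.06 + $7.05 = $602.11
Saving = $25.65 − $602.11 = −$576.46

-$576.46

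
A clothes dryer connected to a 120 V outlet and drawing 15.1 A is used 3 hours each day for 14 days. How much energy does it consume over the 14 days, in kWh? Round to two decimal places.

Power = 15.1 A × 120 V = 1812 W = 1.812 kW
Runtime = 3 h/day × 14 days = 42 h
Energy = 1.812 kW × 42 h = 76.104 kWh ≈ 76.10 kWh

76.10 kWh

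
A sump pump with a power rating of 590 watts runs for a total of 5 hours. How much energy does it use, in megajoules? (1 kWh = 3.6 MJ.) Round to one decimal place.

10.6 MJ

Energy = 0.59 kW × 5 h = 2.95 kWh
= 2.95 × 3.6 MJ = 10.6 MJ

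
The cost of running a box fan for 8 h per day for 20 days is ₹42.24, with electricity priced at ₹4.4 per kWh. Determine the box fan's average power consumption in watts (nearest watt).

60 W

Energy = ₹42.24 ÷ ₹4.4/kWh = 9.6 kWh
Runtime = 8 h/day × 20 days = 160 h
Power = 9.6 kWh ÷ 160 h = 0.06 kW = 60 W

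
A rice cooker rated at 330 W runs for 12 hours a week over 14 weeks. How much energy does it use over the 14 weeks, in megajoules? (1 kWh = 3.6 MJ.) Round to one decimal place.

Runtime = 12 h/week × 14 weeks = 168 h
Energy = 0.33 kW × 168 h = 55.44 kWh
= 55.44 × 3.6 MJ = 199.6 MJ

199.6 MJ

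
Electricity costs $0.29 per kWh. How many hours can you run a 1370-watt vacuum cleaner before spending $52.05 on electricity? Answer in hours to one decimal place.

131.0 h

Energy available = $52.05 ÷ $0.29/kWh = 179.4828 kWh
Hours = 179.4828 kWh ÷ 1.37 kW = 131.0 h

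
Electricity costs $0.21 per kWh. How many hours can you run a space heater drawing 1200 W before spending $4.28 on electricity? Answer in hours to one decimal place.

Energy available = $4.28 ÷ $0.21/kWh = 20.381 kWh
Hours = 20.381 kWh ÷ 1.2 kW = 17.0 h

17.0 h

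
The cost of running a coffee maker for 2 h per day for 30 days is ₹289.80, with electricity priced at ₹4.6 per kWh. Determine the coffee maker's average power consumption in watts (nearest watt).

1050 W

Energy = ₹289.80 ÷ ₹4.6/kWh = 63 kWh
Runtime = 2 h/day × 30 days = 60 h
Power = 63 kWh ÷ 60 h = 1.05 kW = 1050 W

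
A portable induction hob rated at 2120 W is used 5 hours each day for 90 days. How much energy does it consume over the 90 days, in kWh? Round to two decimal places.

Runtime = 5 h/day × 90 days = 450 h
Energy = 2.12 kW × 450 h = 954 kWh

954.00 kWh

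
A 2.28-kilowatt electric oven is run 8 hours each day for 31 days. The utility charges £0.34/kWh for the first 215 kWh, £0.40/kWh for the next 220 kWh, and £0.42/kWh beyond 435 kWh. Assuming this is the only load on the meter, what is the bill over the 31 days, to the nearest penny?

Runtime = 8 h/day × 31 days = 248 h
Energy = 2.28 kW × 248 h = 565.44 kWh
Tier 1 (0–215 kWh): 215 × £0.34 = £73.1
Tier 2 (215–435 kWh): 220 × £0.40 = £88
Above 435 kWh: 130.44 × £0.42 = £54.7848
Bill = £215.88

£215.88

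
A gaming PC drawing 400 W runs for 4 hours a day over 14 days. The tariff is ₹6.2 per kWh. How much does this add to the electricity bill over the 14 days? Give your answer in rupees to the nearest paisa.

Runtime = 4 h/day × 14 days = 56 h
Energy = 0.4 kW × 56 h = 22.4 kWh
Cost = 22.4 kWh × ₹6.2/kWh = ₹138.88

₹138.88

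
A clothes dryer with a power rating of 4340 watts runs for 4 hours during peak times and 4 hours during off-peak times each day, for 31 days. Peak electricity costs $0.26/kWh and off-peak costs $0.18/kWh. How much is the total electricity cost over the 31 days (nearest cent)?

Peak energy = 4.34 kW × 4 h × 31 = 538.16 kWh
Off-peak energy = 4.34 kW × 4 h × 31 = 538.16 kWh
Cost = 538.16 × $0.26 + 538.16 × $0.18 = $139.9216 + $96.8688 = $236.79

$236.79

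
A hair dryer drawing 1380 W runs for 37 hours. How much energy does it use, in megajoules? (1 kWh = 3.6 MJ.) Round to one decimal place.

183.8 MJ

Energy = 1.38 kW × 37 h = 51.06 kWh
= 51.06 × 3.6 MJ = 183.8 MJ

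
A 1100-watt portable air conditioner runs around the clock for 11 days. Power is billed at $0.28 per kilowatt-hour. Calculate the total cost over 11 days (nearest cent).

$81.31

Runtime = 24 h × 11 = 264 h
Energy = 1.1 kW × 264 h = 290.4 kWh
Cost = 290.4 kWh × $0.28/kWh = $81.31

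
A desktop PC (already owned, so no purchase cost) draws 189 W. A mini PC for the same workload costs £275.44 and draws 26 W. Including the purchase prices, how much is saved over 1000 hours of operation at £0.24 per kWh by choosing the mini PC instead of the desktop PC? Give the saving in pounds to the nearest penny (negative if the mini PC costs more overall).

-£236.32

desktop PC: £0.00 + (189/1000) kW × 1000 h × £0.24 = £0.00 + £45.36 = £45.36
mini PC: £275.44 + (26/1000) kW × 1000 h × £0.24 = £275.44 + £6.24 = £281.68
Saving = £45.36 − £281.68 = −£236.32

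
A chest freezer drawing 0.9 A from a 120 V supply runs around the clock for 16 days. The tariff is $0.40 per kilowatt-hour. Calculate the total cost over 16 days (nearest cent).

$16.59

Power = 0.9 A × 120 V = 108 W = 0.108 kW
Runtime = 24 h × 16 = 384 h
Energy = 0.108 kW × 384 h = 41.472 kWh
Cost = 41.472 kWh × $0.40/kWh = $16.59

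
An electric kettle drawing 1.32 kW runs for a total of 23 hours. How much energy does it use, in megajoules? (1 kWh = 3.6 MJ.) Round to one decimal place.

109.3 MJ

Energy = 1.32 kW × 23 h = 30.36 kWh
= 30.36 × 3.6 MJ = 109.3 MJ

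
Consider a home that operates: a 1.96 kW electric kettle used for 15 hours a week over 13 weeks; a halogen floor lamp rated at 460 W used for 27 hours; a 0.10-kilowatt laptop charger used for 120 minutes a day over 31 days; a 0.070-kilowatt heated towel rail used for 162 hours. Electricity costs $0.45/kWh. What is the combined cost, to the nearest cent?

$185.47

electric kettle: Runtime = 15 h/week × 13 weeks = 195 h
electric kettle: 1.96 kW × 195 h = 382.2 kWh
halogen floor lamp: 0.46 kW × 27 h = 12.42 kWh
laptop charger: Runtime = 120 min × 31 = 3720 min = 62 h
laptop charger: 0.1 kW × 62 h = 6.2 kWh
heated towel rail: 0.07 kW × 162 h = 11.34 kWh
Total energy = 412.16 kWh
Cost = 412.16 × $0.45 = $185.47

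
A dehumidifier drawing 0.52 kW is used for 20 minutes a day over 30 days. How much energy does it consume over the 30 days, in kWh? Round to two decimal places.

Runtime = 20 min × 30 = 600 min = 10 h
Energy = 0.52 kW × 10 h = 5.2 kWh

5.20 kWh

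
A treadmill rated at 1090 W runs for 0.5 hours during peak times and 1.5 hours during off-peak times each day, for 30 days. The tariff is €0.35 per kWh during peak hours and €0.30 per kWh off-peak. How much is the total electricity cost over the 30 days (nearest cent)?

€20.44

Peak energy = 1.09 kW × 0.5 h × 30 = 16.35 kWh
Off-peak energy = 1.09 kW × 1.5 h × 30 = 49.05 kWh
Cost = 16.35 × €0.35 + 49.05 × €0.30 = €5.7225 + €14.715 = €20.44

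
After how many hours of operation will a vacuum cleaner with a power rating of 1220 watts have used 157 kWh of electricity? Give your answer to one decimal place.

Hours = 157 kWh ÷ 1.22 kW = 128.7 h

128.7 h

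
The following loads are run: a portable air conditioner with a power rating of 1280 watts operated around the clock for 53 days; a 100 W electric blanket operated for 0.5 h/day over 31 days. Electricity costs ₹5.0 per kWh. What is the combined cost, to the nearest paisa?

portable air conditioner: Runtime = 24 h × 53 = 1272 h
portable air conditioner: 1.28 kW × 1272 h = 1628.16 kWh
electric blanket: Runtime = 0.5 h/day × 31 days = 15.5 h
electric blanket: 0.1 kW × 15.5 h = 1.55 kWh
Total energy = 1629.71 kWh
Cost = 1629.71 × ₹5.0 = ₹8148.55

₹8148.55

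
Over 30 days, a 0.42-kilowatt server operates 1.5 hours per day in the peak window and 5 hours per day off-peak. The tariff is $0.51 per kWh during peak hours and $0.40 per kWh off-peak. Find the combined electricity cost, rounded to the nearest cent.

$34.84

Peak energy = 0.42 kW × 1.5 h × 30 = 18.9 kWh
Off-peak energy = 0.42 kW × 5 h × 30 = 63 kWh
Cost = 18.9 × $0.51 + 63 × $0.40 = $9.639 + $25.2 = $34.84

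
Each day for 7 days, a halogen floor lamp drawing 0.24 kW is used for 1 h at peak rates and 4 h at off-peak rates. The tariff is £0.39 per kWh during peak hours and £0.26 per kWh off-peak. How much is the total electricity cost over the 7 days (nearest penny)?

£2.40

Peak energy = 0.24 kW × 1 h × 7 = 1.68 kWh
Off-peak energy = 0.24 kW × 4 h × 7 = 6.72 kWh
Cost = 1.68 × £0.39 + 6.72 × £0.26 = £0.6552 + £1.7472 = £2.40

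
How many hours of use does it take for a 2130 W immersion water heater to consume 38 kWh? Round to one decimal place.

17.8 h

Hours = 38 kWh ÷ 2.13 kW = 17.8 h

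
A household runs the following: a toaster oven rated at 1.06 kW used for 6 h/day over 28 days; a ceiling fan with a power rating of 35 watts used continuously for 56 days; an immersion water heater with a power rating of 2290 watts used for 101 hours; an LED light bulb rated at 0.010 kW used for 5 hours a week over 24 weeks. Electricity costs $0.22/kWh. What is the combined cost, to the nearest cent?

toaster oven: Runtime = 6 h/day × 28 days = 168 h
toaster oven: 1.06 kW × 168 h = 178.08 kWh
ceiling fan: Runtime = 24 h × 56 = 1344 h
ceiling fan: 0.035 kW × 1344 h = 47.04 kWh
immersion water heater: 2.29 kW × 101 h = 231.29 kWh
LED light bulb: Runtime = 5 h/week × 24 weeks = 120 h
LED light bulb: 0.01 kW × 120 h = 1.2 kWh
Total energy = 457.61 kWh
Cost = 457.61 × $0.22 = $100.67

$100.67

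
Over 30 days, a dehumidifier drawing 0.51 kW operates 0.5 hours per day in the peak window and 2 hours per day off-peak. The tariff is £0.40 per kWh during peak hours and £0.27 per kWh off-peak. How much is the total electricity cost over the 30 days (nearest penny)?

Peak energy = 0.51 kW × 0.5 h × 30 = 7.65 kWh
Off-peak energy = 0.51 kW × 2 h × 30 = 30.6 kWh
Cost = 7.65 × £0.40 + 30.6 × £0.27 = £3.06 + £8.262 = £11.32

£11.32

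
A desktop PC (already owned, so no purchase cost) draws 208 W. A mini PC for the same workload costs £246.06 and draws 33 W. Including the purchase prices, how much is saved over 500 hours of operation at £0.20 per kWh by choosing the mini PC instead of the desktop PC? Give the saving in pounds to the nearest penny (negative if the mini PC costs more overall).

-£228.56

desktop PC: £0.00 + (208/1000) kW × 500 h × £0.20 = £0.00 + £20.8 = £20.8
mini PC: £246.06 + (33/1000) kW × 500 h × £0.20 = £246.06 + £3.3 = £249.36
Saving = £20.8 − £249.36 = −£228.56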